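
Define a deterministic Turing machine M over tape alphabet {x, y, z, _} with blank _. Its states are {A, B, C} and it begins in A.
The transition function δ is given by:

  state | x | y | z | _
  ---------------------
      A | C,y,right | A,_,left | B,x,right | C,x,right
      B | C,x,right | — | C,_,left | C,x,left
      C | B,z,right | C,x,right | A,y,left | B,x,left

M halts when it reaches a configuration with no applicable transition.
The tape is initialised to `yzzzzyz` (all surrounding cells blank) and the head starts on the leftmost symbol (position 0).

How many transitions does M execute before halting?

A | _[y]zzzzyz   read y → write _, move left, go to A
A | [_]_zzzzyz   read _ → write x, move right, go to C
C | x[_]zzzzyz   read _ → write x, move left, go to B
B | [x]xzzzzyz   read x → write x, move right, go to C
C | x[x]zzzzyz   read x → write z, move right, go to B
B | xz[z]zzzyz   read z → write _, move left, go to C
C | x[z]_zzzyz   read z → write y, move left, go to A
A | [x]y_zzzyz   read x → write y, move right, go to C
C | y[y]_zzzyz   read y → write x, move right, go to C
C | yx[_]zzzyz   read _ → write x, move left, go to B
B | y[x]xzzzyz   read x → write x, move right, go to C
C | yx[x]zzzyz   read x → write z, move right, go to B
B | yxz[z]zzyz   read z → write _, move left, go to C
C | yx[z]_zzyz   read z → write y, move left, go to A
A | y[x]y_zzyz   read x → write y, move right, go to C
C | yy[y]_zzyz   read y → write x, move right, go to C
C | yyx[_]zzyz   read _ → write x, move left, go to B
B | yy[x]xzzyz   read x → write x, move right, go to C
C | yyx[x]zzyz   read x → write z, move right, go to B
B | yyxz[z]zyz   read z → write _, move left, go to C
C | yyx[z]_zyz   read z → write y, move left, go to A
A | yy[x]y_zyz   read x → write y, move right, go to C
C | yyy[y]_zyz   read y → write x, move right, go to C
C | yyyx[_]zyz   read _ → write x, move left, go to B
B | yyy[x]xzyz   read x → write x, move right, go to C
C | yyyx[x]zyz   read x → write z, move right, go to B
B | yyyxz[z]yz   read z → write _, move left, go to C
C | yyyx[z]_yz   read z → write y, move left, go to A
A | yyy[x]y_yz   read x → write y, move right, go to C
C | yyyy[y]_yz   read y → write x, move right, go to C
C | yyyyx[_]yz   read _ → write x, move left, go to B
B | yyyy[x]xyz   read x → write x, move right, go to C
C | yyyyx[x]yz   read x → write z, move right, go to B
B | yyyyxz[y]z
M halts after 33 transitions.

33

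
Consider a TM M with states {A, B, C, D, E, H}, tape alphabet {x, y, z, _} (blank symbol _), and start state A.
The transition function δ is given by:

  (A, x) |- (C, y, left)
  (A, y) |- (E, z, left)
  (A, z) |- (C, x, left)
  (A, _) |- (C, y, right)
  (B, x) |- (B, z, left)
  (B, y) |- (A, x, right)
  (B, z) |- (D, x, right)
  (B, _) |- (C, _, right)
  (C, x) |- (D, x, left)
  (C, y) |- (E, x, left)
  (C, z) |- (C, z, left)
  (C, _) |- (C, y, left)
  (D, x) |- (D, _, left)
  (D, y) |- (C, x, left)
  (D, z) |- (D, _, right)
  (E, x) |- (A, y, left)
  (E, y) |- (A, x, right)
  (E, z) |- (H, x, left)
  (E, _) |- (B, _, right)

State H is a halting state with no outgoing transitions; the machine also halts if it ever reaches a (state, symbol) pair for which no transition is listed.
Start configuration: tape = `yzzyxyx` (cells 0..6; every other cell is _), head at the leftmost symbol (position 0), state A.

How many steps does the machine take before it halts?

9

A | _[y]zzyxyx   read y → write z, move left, go to E
E | [_]zzzyxyx   read _ → write _, move right, go to B
B | _[z]zzyxyx   read z → write x, move right, go to D
D | _x[z]zyxyx   read z → write _, move right, go to D
D | _x_[z]yxyx   read z → write _, move right, go to D
D | _x__[y]xyx   read y → write x, move left, go to C
C | _x_[_]xxyx   read _ → write y, move left, go to C
C | _x[_]yxxyx   read _ → write y, move left, go to C
C | _[x]yyxxyx   read x → write x, move left, go to D
D | [_]xyyxxyx
M halts after 9 transitions.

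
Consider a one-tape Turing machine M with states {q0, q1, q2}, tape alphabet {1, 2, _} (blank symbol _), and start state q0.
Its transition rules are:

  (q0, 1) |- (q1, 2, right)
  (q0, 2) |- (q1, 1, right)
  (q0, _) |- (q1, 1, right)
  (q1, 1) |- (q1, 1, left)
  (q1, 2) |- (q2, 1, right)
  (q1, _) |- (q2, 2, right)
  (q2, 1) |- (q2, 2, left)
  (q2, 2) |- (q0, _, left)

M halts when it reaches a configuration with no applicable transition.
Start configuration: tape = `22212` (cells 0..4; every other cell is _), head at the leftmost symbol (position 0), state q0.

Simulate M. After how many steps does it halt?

15

state=q0 head=0 tape=[2]2212_   (q0,2)→(q1,1,right)
state=q1 head=1 tape=1[2]212_   (q1,2)→(q2,1,right)
state=q2 head=2 tape=11[2]12_   (q2,2)→(q0,_,left)
state=q0 head=1 tape=1[1]_12_   (q0,1)→(q1,2,right)
state=q1 head=2 tape=12[_]12_   (q1,_)→(q2,2,right)
state=q2 head=3 tape=122[1]2_   (q2,1)→(q2,2,left)
state=q2 head=2 tape=12[2]22_   (q2,2)→(q0,_,left)
state=q0 head=1 tape=1[2]_22_   (q0,2)→(q1,1,right)
state=q1 head=2 tape=11[_]22_   (q1,_)→(q2,2,right)
state=q2 head=3 tape=112[2]2_   (q2,2)→(q0,_,left)
state=q0 head=2 tape=11[2]_2_   (q0,2)→(q1,1,right)
state=q1 head=3 tape=111[_]2_   (q1,_)→(q2,2,right)
state=q2 head=4 tape=1112[2]_   (q2,2)→(q0,_,left)
state=q0 head=3 tape=111[2]__   (q0,2)→(q1,1,right)
state=q1 head=4 tape=1111[_]_   (q1,_)→(q2,2,right)
state=q2 head=5 tape=11112[_]
M halts after 15 transitions.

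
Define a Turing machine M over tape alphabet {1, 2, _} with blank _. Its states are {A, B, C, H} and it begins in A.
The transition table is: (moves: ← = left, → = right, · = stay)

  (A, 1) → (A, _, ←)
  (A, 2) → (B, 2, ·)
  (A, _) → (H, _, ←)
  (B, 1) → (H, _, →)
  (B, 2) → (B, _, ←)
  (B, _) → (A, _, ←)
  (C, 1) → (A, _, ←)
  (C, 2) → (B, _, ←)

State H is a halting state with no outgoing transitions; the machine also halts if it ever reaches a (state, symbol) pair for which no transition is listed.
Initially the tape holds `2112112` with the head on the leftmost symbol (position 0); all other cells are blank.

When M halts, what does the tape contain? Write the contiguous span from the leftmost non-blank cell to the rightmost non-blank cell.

112112

A | ___[2]112112   read 2 → write 2, move ·, go to B
B | ___[2]112112   read 2 → write _, move ←, go to B
B | __[_]_112112   read _ → write _, move ←, go to A
A | _[_]__112112   read _ → write _, move ←, go to H
H | [_]___112112
The non-blank tape span at halt is 112112.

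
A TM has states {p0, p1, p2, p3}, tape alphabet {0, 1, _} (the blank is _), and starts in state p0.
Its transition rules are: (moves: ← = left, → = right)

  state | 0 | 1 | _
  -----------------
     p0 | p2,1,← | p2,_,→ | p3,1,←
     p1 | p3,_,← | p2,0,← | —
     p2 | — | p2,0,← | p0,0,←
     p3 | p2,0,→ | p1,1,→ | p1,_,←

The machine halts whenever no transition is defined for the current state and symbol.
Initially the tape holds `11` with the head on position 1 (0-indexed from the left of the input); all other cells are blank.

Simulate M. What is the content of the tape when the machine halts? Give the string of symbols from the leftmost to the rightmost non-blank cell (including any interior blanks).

10000

state=p0 head=1 tape=____1[1]_   (p0,1)→(p2,_,→)
state=p2 head=2 tape=____1_[_]   (p2,_)→(p0,0,←)
state=p0 head=1 tape=____1[_]0   (p0,_)→(p3,1,←)
state=p3 head=0 tape=____[1]10   (p3,1)→(p1,1,→)
state=p1 head=1 tape=____1[1]0   (p1,1)→(p2,0,←)
state=p2 head=0 tape=____[1]00   (p2,1)→(p2,0,←)
state=p2 head=-1 tape=___[_]000   (p2,_)→(p0,0,←)
state=p0 head=-2 tape=__[_]0000   (p0,_)→(p3,1,←)
state=p3 head=-3 tape=_[_]10000   (p3,_)→(p1,_,←)
state=p1 head=-4 tape=[_]_10000
The non-blank tape span at halt is 10000.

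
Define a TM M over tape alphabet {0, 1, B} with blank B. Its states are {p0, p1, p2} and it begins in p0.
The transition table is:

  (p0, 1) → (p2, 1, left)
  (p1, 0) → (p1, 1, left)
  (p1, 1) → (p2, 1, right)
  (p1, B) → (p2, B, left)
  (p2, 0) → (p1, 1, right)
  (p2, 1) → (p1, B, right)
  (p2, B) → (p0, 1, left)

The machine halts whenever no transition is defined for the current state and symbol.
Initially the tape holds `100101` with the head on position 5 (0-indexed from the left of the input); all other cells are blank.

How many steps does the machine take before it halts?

state=p0 head=5 tape=10010[1]BB   (p0,1)→(p2,1,left)
state=p2 head=4 tape=1001[0]1BB   (p2,0)→(p1,1,right)
state=p1 head=5 tape=10011[1]BB   (p1,1)→(p2,1,right)
state=p2 head=6 tape=100111[B]B   (p2,B)→(p0,1,left)
state=p0 head=5 tape=10011[1]1B   (p0,1)→(p2,1,left)
state=p2 head=4 tape=1001[1]11B   (p2,1)→(p1,B,right)
state=p1 head=5 tape=1001B[1]1B   (p1,1)→(p2,1,right)
state=p2 head=6 tape=1001B1[1]B   (p2,1)→(p1,B,right)
state=p1 head=7 tape=1001B1B[B]   (p1,B)→(p2,B,left)
state=p2 head=6 tape=1001B1[B]B   (p2,B)→(p0,1,left)
state=p0 head=5 tape=1001B[1]1B   (p0,1)→(p2,1,left)
state=p2 head=4 tape=1001[B]11B   (p2,B)→(p0,1,left)
state=p0 head=3 tape=100[1]111B   (p0,1)→(p2,1,left)
state=p2 head=2 tape=10[0]1111B   (p2,0)→(p1,1,right)
state=p1 head=3 tape=101[1]111B   (p1,1)→(p2,1,right)
state=p2 head=4 tape=1011[1]11B   (p2,1)→(p1,B,right)
state=p1 head=5 tape=1011B[1]1B   (p1,1)→(p2,1,right)
state=p2 head=6 tape=1011B1[1]B   (p2,1)→(p1,B,right)
state=p1 head=7 tape=1011B1B[B]   (p1,B)→(p2,B,left)
state=p2 head=6 tape=1011B1[B]B   (p2,B)→(p0,1,left)
state=p0 head=5 tape=1011B[1]1B   (p0,1)→(p2,1,left)
state=p2 head=4 tape=1011[B]11B   (p2,B)→(p0,1,left)
state=p0 head=3 tape=101[1]111B   (p0,1)→(p2,1,left)
state=p2 head=2 tape=10[1]1111B   (p2,1)→(p1,B,right)
state=p1 head=3 tape=10B[1]111B   (p1,1)→(p2,1,right)
state=p2 head=4 tape=10B1[1]11B   (p2,1)→(p1,B,right)
state=p1 head=5 tape=10B1B[1]1B   (p1,1)→(p2,1,right)
state=p2 head=6 tape=10B1B1[1]B   (p2,1)→(p1,B,right)
state=p1 head=7 tape=10B1B1B[B]   (p1,B)→(p2,B,left)
state=p2 head=6 tape=10B1B1[B]B   (p2,B)→(p0,1,left)
state=p0 head=5 tape=10B1B[1]1B   (p0,1)→(p2,1,left)
state=p2 head=4 tape=10B1[B]11B   (p2,B)→(p0,1,left)
state=p0 head=3 tape=10B[1]111B   (p0,1)→(p2,1,left)
state=p2 head=2 tape=10[B]1111B   (p2,B)→(p0,1,left)
state=p0 head=1 tape=1[0]11111B
M halts after 34 transitions.

34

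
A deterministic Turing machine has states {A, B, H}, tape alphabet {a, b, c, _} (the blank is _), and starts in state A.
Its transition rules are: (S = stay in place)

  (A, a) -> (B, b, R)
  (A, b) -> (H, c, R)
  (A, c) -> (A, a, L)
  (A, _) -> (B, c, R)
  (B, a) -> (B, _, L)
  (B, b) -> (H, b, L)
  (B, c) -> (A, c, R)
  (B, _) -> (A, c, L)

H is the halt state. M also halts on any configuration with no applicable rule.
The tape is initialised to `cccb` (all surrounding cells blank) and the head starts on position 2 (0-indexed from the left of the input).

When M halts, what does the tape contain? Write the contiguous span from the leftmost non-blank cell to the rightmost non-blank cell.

ccccb

state=A head=2 tape=_cc[c]b   (A,c)→(A,a,L)
state=A head=1 tape=_c[c]ab   (A,c)→(A,a,L)
state=A head=0 tape=_[c]aab   (A,c)→(A,a,L)
state=A head=-1 tape=[_]aaab   (A,_)→(B,c,R)
state=B head=0 tape=c[a]aab   (B,a)→(B,_,L)
state=B head=-1 tape=[c]_aab   (B,c)→(A,c,R)
state=A head=0 tape=c[_]aab   (A,_)→(B,c,R)
state=B head=1 tape=cc[a]ab   (B,a)→(B,_,L)
state=B head=0 tape=c[c]_ab   (B,c)→(A,c,R)
state=A head=1 tape=cc[_]ab   (A,_)→(B,c,R)
state=B head=2 tape=ccc[a]b   (B,a)→(B,_,L)
state=B head=1 tape=cc[c]_b   (B,c)→(A,c,R)
state=A head=2 tape=ccc[_]b   (A,_)→(B,c,R)
state=B head=3 tape=cccc[b]   (B,b)→(H,b,L)
state=H head=2 tape=ccc[c]b
The non-blank tape span at halt is ccccb.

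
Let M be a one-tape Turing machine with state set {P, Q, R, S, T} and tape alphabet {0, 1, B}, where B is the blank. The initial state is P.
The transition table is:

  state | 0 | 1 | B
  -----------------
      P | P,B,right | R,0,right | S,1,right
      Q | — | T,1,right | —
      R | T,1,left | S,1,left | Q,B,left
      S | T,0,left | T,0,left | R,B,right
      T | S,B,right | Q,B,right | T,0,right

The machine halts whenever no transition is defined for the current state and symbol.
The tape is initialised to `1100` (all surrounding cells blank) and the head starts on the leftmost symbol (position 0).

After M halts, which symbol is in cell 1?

0

state=P head=0 tape=B[1]100BB   (P,1)→(R,0,right)
state=R head=1 tape=B0[1]00BB   (R,1)→(S,1,left)
state=S head=0 tape=B[0]100BB   (S,0)→(T,0,left)
state=T head=-1 tape=[B]0100BB   (T,B)→(T,0,right)
state=T head=0 tape=0[0]100BB   (T,0)→(S,B,right)
state=S head=1 tape=0B[1]00BB   (S,1)→(T,0,left)
state=T head=0 tape=0[B]000BB   (T,B)→(T,0,right)
state=T head=1 tape=00[0]00BB   (T,0)→(S,B,right)
state=S head=2 tape=00B[0]0BB   (S,0)→(T,0,left)
state=T head=1 tape=00[B]00BB   (T,B)→(T,0,right)
state=T head=2 tape=000[0]0BB   (T,0)→(S,B,right)
state=S head=3 tape=000B[0]BB   (S,0)→(T,0,left)
state=T head=2 tape=000[B]0BB   (T,B)→(T,0,right)
state=T head=3 tape=0000[0]BB   (T,0)→(S,B,right)
state=S head=4 tape=0000B[B]B   (S,B)→(R,B,right)
state=R head=5 tape=0000BB[B]   (R,B)→(Q,B,left)
state=Q head=4 tape=0000B[B]B
Cell 1 holds 0 when M halts.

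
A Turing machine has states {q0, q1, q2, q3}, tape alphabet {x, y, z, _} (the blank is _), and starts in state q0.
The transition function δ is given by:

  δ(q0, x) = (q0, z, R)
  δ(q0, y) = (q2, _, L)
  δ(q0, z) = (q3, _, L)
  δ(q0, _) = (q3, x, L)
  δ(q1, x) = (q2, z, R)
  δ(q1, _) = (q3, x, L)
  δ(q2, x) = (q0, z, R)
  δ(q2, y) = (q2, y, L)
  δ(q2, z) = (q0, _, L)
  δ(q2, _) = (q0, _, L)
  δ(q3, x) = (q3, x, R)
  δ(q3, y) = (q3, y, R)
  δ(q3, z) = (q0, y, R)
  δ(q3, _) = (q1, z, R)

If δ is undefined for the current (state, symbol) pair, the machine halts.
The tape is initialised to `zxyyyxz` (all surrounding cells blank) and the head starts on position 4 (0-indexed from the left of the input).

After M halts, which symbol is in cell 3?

q0 | ____zxyy[y]xz   read y → write _, move L, go to q2
q2 | ____zxy[y]_xz   read y → write y, move L, go to q2
q2 | ____zx[y]y_xz   read y → write y, move L, go to q2
q2 | ____z[x]yy_xz   read x → write z, move R, go to q0
q0 | ____zz[y]y_xz   read y → write _, move L, go to q2
q2 | ____z[z]_y_xz   read z → write _, move L, go to q0
q0 | ____[z]__y_xz   read z → write _, move L, go to q3
q3 | ___[_]___y_xz   read _ → write z, move R, go to q1
q1 | ___z[_]__y_xz   read _ → write x, move L, go to q3
q3 | ___[z]x__y_xz   read z → write y, move R, go to q0
q0 | ___y[x]__y_xz   read x → write z, move R, go to q0
q0 | ___yz[_]_y_xz   read _ → write x, move L, go to q3
q3 | ___y[z]x_y_xz   read z → write y, move R, go to q0
q0 | ___yy[x]_y_xz   read x → write z, move R, go to q0
q0 | ___yyz[_]y_xz   read _ → write x, move L, go to q3
q3 | ___yy[z]xy_xz   read z → write y, move R, go to q0
q0 | ___yyy[x]y_xz   read x → write z, move R, go to q0
q0 | ___yyyz[y]_xz   read y → write _, move L, go to q2
q2 | ___yyy[z]__xz   read z → write _, move L, go to q0
q0 | ___yy[y]___xz   read y → write _, move L, go to q2
q2 | ___y[y]____xz   read y → write y, move L, go to q2
q2 | ___[y]y____xz   read y → write y, move L, go to q2
q2 | __[_]yy____xz   read _ → write _, move L, go to q0
q0 | _[_]_yy____xz   read _ → write x, move L, go to q3
q3 | [_]x_yy____xz   read _ → write z, move R, go to q1
q1 | z[x]_yy____xz   read x → write z, move R, go to q2
q2 | zz[_]yy____xz   read _ → write _, move L, go to q0
q0 | z[z]_yy____xz   read z → write _, move L, go to q3
q3 | [z]__yy____xz   read z → write y, move R, go to q0
q0 | y[_]_yy____xz   read _ → write x, move L, go to q3
q3 | [y]x_yy____xz   read y → write y, move R, go to q3
q3 | y[x]_yy____xz   read x → write x, move R, go to q3
q3 | yx[_]yy____xz   read _ → write z, move R, go to q1
q1 | yxz[y]y____xz
Cell 3 holds _ when M halts.

_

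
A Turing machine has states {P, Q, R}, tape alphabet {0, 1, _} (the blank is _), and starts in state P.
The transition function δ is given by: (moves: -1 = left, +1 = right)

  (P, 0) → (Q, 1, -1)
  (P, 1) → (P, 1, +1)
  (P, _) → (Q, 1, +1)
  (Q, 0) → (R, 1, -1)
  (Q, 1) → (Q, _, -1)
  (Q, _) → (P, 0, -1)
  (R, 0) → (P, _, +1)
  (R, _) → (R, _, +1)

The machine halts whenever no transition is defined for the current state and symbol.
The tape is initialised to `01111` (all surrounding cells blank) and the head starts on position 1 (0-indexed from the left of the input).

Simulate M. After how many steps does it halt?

15

P | _0[1]111__   read 1 → write 1, move +1, go to P
P | _01[1]11__   read 1 → write 1, move +1, go to P
P | _011[1]1__   read 1 → write 1, move +1, go to P
P | _0111[1]__   read 1 → write 1, move +1, go to P
P | _01111[_]_   read _ → write 1, move +1, go to Q
Q | _011111[_]   read _ → write 0, move -1, go to P
P | _01111[1]0   read 1 → write 1, move +1, go to P
P | _011111[0]   read 0 → write 1, move -1, go to Q
Q | _01111[1]1   read 1 → write _, move -1, go to Q
Q | _0111[1]_1   read 1 → write _, move -1, go to Q
Q | _011[1]__1   read 1 → write _, move -1, go to Q
Q | _01[1]___1   read 1 → write _, move -1, go to Q
Q | _0[1]____1   read 1 → write _, move -1, go to Q
Q | _[0]_____1   read 0 → write 1, move -1, go to R
R | [_]1_____1   read _ → write _, move +1, go to R
R | _[1]_____1
M halts after 15 transitions.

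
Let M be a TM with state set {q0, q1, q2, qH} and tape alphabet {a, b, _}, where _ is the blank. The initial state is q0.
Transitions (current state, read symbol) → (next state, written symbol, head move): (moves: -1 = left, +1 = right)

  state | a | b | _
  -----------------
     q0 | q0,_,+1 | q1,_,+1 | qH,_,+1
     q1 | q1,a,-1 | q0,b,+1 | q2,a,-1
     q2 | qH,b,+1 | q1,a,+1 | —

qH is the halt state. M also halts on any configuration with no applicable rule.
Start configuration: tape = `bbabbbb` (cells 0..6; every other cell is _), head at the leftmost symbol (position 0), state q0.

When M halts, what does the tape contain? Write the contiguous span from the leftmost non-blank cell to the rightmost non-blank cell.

q0 | [b]babbbb__   read b → write _, move +1, go to q1
q1 | _[b]abbbb__   read b → write b, move +1, go to q0
q0 | _b[a]bbbb__   read a → write _, move +1, go to q0
q0 | _b_[b]bbb__   read b → write _, move +1, go to q1
q1 | _b__[b]bb__   read b → write b, move +1, go to q0
q0 | _b__b[b]b__   read b → write _, move +1, go to q1
q1 | _b__b_[b]__   read b → write b, move +1, go to q0
q0 | _b__b_b[_]_   read _ → write _, move +1, go to qH
qH | _b__b_b_[_]
The non-blank tape span at halt is b__b_b.

b__b_b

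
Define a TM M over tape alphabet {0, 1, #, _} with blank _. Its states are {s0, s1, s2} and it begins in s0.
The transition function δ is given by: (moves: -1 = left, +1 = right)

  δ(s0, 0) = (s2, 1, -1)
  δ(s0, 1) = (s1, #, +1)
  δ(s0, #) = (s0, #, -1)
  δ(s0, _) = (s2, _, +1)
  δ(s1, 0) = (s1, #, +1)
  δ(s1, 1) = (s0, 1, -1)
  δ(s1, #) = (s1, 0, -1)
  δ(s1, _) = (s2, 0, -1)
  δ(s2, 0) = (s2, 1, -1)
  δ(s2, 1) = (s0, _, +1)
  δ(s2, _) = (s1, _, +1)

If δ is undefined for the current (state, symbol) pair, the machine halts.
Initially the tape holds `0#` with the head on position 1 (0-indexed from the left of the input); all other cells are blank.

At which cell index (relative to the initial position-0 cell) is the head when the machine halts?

1

state=s0 head=1 tape=_0[#]   (s0,#)→(s0,#,-1)
state=s0 head=0 tape=_[0]#   (s0,0)→(s2,1,-1)
state=s2 head=-1 tape=[_]1#   (s2,_)→(s1,_,+1)
state=s1 head=0 tape=_[1]#   (s1,1)→(s0,1,-1)
state=s0 head=-1 tape=[_]1#   (s0,_)→(s2,_,+1)
state=s2 head=0 tape=_[1]#   (s2,1)→(s0,_,+1)
state=s0 head=1 tape=__[#]   (s0,#)→(s0,#,-1)
state=s0 head=0 tape=_[_]#   (s0,_)→(s2,_,+1)
state=s2 head=1 tape=__[#]
At halt the head is at cell 1.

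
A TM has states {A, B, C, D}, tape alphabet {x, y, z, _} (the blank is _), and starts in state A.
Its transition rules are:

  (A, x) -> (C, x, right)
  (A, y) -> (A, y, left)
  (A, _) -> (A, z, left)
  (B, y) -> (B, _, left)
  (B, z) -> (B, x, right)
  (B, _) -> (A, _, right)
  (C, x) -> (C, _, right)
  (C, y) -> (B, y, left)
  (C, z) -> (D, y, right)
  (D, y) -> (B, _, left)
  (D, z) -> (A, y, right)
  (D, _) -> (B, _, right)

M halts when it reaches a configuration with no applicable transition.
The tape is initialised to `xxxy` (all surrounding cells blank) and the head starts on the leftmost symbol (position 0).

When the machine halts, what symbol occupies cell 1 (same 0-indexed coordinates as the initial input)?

y

A | [x]xxy   read x → write x, move right, go to C
C | x[x]xy   read x → write _, move right, go to C
C | x_[x]y   read x → write _, move right, go to C
C | x__[y]   read y → write y, move left, go to B
B | x_[_]y   read _ → write _, move right, go to A
A | x__[y]   read y → write y, move left, go to A
A | x_[_]y   read _ → write z, move left, go to A
A | x[_]zy   read _ → write z, move left, go to A
A | [x]zzy   read x → write x, move right, go to C
C | x[z]zy   read z → write y, move right, go to D
D | xy[z]y   read z → write y, move right, go to A
A | xyy[y]   read y → write y, move left, go to A
A | xy[y]y   read y → write y, move left, go to A
A | x[y]yy   read y → write y, move left, go to A
A | [x]yyy   read x → write x, move right, go to C
C | x[y]yy   read y → write y, move left, go to B
B | [x]yyy
Cell 1 holds y when M halts.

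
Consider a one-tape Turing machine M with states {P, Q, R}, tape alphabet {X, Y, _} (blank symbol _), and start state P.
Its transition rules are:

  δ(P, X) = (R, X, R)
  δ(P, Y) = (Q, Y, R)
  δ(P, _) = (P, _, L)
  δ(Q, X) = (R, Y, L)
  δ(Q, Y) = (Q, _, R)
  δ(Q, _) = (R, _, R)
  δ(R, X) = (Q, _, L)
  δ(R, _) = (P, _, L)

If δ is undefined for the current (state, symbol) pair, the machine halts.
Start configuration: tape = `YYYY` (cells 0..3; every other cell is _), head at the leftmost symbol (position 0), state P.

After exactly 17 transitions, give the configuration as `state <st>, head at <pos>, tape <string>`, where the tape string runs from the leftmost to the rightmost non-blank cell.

state P, head at 1, tape Y

P | [Y]YYY__   read Y → write Y, move R, go to Q
Q | Y[Y]YY__   read Y → write _, move R, go to Q
Q | Y_[Y]Y__   read Y → write _, move R, go to Q
Q | Y__[Y]__   read Y → write _, move R, go to Q
Q | Y___[_]_   read _ → write _, move R, go to R
R | Y____[_]   read _ → write _, move L, go to P
P | Y___[_]_   read _ → write _, move L, go to P
P | Y__[_]__   read _ → write _, move L, go to P
P | Y_[_]___   read _ → write _, move L, go to P
P | Y[_]____   read _ → write _, move L, go to P
P | [Y]_____   read Y → write Y, move R, go to Q
Q | Y[_]____   read _ → write _, move R, go to R
R | Y_[_]___   read _ → write _, move L, go to P
P | Y[_]____   read _ → write _, move L, go to P
P | [Y]_____   read Y → write Y, move R, go to Q
Q | Y[_]____   read _ → write _, move R, go to R
R | Y_[_]___   read _ → write _, move L, go to P
P | Y[_]____
After 17 steps: state P, head at 1, tape Y.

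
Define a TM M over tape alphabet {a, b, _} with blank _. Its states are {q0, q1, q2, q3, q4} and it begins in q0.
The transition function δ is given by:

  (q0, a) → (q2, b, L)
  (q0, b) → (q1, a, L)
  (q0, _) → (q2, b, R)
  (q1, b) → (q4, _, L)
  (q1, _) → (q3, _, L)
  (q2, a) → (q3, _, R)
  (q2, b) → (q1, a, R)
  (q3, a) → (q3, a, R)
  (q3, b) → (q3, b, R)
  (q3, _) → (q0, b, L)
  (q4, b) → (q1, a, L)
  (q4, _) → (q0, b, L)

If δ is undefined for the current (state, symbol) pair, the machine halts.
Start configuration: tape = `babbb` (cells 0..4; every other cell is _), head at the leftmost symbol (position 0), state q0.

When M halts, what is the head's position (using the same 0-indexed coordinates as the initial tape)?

state=q0 head=0 tape=___[b]abbb   (q0,b)→(q1,a,L)
state=q1 head=-1 tape=__[_]aabbb   (q1,_)→(q3,_,L)
state=q3 head=-2 tape=_[_]_aabbb   (q3,_)→(q0,b,L)
state=q0 head=-3 tape=[_]b_aabbb   (q0,_)→(q2,b,R)
state=q2 head=-2 tape=b[b]_aabbb   (q2,b)→(q1,a,R)
state=q1 head=-1 tape=ba[_]aabbb   (q1,_)→(q3,_,L)
state=q3 head=-2 tape=b[a]_aabbb   (q3,a)→(q3,a,R)
state=q3 head=-1 tape=ba[_]aabbb   (q3,_)→(q0,b,L)
state=q0 head=-2 tape=b[a]baabbb   (q0,a)→(q2,b,L)
state=q2 head=-3 tape=[b]bbaabbb   (q2,b)→(q1,a,R)
state=q1 head=-2 tape=a[b]baabbb   (q1,b)→(q4,_,L)
state=q4 head=-3 tape=[a]_baabbb
At halt the head is at cell -3.

-3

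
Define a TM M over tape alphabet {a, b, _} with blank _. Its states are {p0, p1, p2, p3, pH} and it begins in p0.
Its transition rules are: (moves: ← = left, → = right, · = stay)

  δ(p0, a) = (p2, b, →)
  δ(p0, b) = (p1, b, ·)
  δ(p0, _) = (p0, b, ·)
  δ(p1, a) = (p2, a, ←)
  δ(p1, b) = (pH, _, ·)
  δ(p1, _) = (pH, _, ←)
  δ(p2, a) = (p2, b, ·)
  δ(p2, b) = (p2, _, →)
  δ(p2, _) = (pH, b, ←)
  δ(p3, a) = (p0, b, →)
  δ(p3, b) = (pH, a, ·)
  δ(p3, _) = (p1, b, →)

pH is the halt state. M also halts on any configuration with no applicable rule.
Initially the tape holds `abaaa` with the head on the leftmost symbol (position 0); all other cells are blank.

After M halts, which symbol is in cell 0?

b

state=p0 head=0 tape=[a]baaa_   (p0,a)→(p2,b,→)
state=p2 head=1 tape=b[b]aaa_   (p2,b)→(p2,_,→)
state=p2 head=2 tape=b_[a]aa_   (p2,a)→(p2,b,·)
state=p2 head=2 tape=b_[b]aa_   (p2,b)→(p2,_,→)
state=p2 head=3 tape=b__[a]a_   (p2,a)→(p2,b,·)
state=p2 head=3 tape=b__[b]a_   (p2,b)→(p2,_,→)
state=p2 head=4 tape=b___[a]_   (p2,a)→(p2,b,·)
state=p2 head=4 tape=b___[b]_   (p2,b)→(p2,_,→)
state=p2 head=5 tape=b____[_]   (p2,_)→(pH,b,←)
state=pH head=4 tape=b___[_]b
Cell 0 holds b when M halts.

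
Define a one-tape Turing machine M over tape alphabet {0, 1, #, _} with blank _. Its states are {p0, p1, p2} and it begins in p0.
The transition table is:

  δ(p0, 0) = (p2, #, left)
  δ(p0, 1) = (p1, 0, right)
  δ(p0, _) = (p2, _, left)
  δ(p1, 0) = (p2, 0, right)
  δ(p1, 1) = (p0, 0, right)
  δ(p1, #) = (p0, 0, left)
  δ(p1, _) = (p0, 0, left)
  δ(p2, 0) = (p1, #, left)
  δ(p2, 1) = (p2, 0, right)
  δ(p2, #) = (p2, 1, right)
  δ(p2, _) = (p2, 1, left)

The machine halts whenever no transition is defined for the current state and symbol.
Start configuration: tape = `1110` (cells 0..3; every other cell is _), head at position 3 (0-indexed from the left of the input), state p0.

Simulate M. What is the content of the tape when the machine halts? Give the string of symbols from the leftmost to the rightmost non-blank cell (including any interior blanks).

state=p0 head=3 tape=111[0]___   (p0,0)→(p2,#,left)
state=p2 head=2 tape=11[1]#___   (p2,1)→(p2,0,right)
state=p2 head=3 tape=110[#]___   (p2,#)→(p2,1,right)
state=p2 head=4 tape=1101[_]__   (p2,_)→(p2,1,left)
state=p2 head=3 tape=110[1]1__   (p2,1)→(p2,0,right)
state=p2 head=4 tape=1100[1]__   (p2,1)→(p2,0,right)
state=p2 head=5 tape=11000[_]_   (p2,_)→(p2,1,left)
state=p2 head=4 tape=1100[0]1_   (p2,0)→(p1,#,left)
state=p1 head=3 tape=110[0]#1_   (p1,0)→(p2,0,right)
state=p2 head=4 tape=1100[#]1_   (p2,#)→(p2,1,right)
state=p2 head=5 tape=11001[1]_   (p2,1)→(p2,0,right)
state=p2 head=6 tape=110010[_]   (p2,_)→(p2,1,left)
state=p2 head=5 tape=11001[0]1   (p2,0)→(p1,#,left)
state=p1 head=4 tape=1100[1]#1   (p1,1)→(p0,0,right)
state=p0 head=5 tape=11000[#]1
The non-blank tape span at halt is 11000#1.

11000#1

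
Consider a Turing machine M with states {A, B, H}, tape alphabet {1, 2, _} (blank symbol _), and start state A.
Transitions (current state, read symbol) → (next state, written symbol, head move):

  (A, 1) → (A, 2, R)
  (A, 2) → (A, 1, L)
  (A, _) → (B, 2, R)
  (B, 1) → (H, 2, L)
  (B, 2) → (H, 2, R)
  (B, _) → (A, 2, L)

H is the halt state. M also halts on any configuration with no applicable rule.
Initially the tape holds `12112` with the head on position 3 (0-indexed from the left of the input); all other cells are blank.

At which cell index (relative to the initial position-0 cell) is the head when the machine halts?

state=A head=3 tape=_121[1]2__   (A,1)→(A,2,R)
state=A head=4 tape=_1212[2]__   (A,2)→(A,1,L)
state=A head=3 tape=_121[2]1__   (A,2)→(A,1,L)
state=A head=2 tape=_12[1]11__   (A,1)→(A,2,R)
state=A head=3 tape=_122[1]1__   (A,1)→(A,2,R)
state=A head=4 tape=_1222[1]__   (A,1)→(A,2,R)
state=A head=5 tape=_12222[_]_   (A,_)→(B,2,R)
state=B head=6 tape=_122222[_]   (B,_)→(A,2,L)
state=A head=5 tape=_12222[2]2   (A,2)→(A,1,L)
state=A head=4 tape=_1222[2]12   (A,2)→(A,1,L)
state=A head=3 tape=_122[2]112   (A,2)→(A,1,L)
state=A head=2 tape=_12[2]1112   (A,2)→(A,1,L)
state=A head=1 tape=_1[2]11112   (A,2)→(A,1,L)
state=A head=0 tape=_[1]111112   (A,1)→(A,2,R)
state=A head=1 tape=_2[1]11112   (A,1)→(A,2,R)
state=A head=2 tape=_22[1]1112   (A,1)→(A,2,R)
state=A head=3 tape=_222[1]112   (A,1)→(A,2,R)
state=A head=4 tape=_2222[1]12   (A,1)→(A,2,R)
state=A head=5 tape=_22222[1]2   (A,1)→(A,2,R)
state=A head=6 tape=_222222[2]   (A,2)→(A,1,L)
state=A head=5 tape=_22222[2]1   (A,2)→(A,1,L)
state=A head=4 tape=_2222[2]11   (A,2)→(A,1,L)
state=A head=3 tape=_222[2]111   (A,2)→(A,1,L)
state=A head=2 tape=_22[2]1111   (A,2)→(A,1,L)
state=A head=1 tape=_2[2]11111   (A,2)→(A,1,L)
state=A head=0 tape=_[2]111111   (A,2)→(A,1,L)
state=A head=-1 tape=[_]1111111   (A,_)→(B,2,R)
state=B head=0 tape=2[1]111111   (B,1)→(H,2,L)
state=H head=-1 tape=[2]2111111
At halt the head is at cell -1.

-1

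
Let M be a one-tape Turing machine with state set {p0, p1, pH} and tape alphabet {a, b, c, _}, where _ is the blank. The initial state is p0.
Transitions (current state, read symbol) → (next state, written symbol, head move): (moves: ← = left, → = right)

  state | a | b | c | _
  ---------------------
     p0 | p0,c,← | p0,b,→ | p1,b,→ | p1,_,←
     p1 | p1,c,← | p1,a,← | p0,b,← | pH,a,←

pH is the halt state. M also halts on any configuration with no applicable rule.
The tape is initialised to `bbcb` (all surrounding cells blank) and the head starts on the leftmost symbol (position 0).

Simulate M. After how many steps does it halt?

8

state=p0 head=0 tape=__[b]bcb   (p0,b)→(p0,b,→)
state=p0 head=1 tape=__b[b]cb   (p0,b)→(p0,b,→)
state=p0 head=2 tape=__bb[c]b   (p0,c)→(p1,b,→)
state=p1 head=3 tape=__bbb[b]   (p1,b)→(p1,a,←)
state=p1 head=2 tape=__bb[b]a   (p1,b)→(p1,a,←)
state=p1 head=1 tape=__b[b]aa   (p1,b)→(p1,a,←)
state=p1 head=0 tape=__[b]aaa   (p1,b)→(p1,a,←)
state=p1 head=-1 tape=_[_]aaaa   (p1,_)→(pH,a,←)
state=pH head=-2 tape=[_]aaaaa
M halts after 8 transitions.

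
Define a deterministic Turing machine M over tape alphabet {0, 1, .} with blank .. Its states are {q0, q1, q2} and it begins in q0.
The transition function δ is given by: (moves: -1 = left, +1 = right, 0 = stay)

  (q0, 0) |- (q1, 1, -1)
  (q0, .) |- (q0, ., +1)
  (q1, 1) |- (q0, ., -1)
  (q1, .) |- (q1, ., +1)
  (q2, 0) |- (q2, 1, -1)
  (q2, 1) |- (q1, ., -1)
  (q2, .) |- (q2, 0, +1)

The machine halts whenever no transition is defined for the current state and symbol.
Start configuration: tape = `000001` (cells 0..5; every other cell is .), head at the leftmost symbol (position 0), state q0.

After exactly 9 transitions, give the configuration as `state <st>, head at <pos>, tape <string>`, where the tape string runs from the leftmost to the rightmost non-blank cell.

state q0, head at 1, tape 0001

state=q0 head=0 tape=.[0]00001   (q0,0)→(q1,1,-1)
state=q1 head=-1 tape=[.]100001   (q1,.)→(q1,.,+1)
state=q1 head=0 tape=.[1]00001   (q1,1)→(q0,.,-1)
state=q0 head=-1 tape=[.].00001   (q0,.)→(q0,.,+1)
state=q0 head=0 tape=.[.]00001   (q0,.)→(q0,.,+1)
state=q0 head=1 tape=..[0]0001   (q0,0)→(q1,1,-1)
state=q1 head=0 tape=.[.]10001   (q1,.)→(q1,.,+1)
state=q1 head=1 tape=..[1]0001   (q1,1)→(q0,.,-1)
state=q0 head=0 tape=.[.].0001   (q0,.)→(q0,.,+1)
state=q0 head=1 tape=..[.]0001
After 9 steps: state q0, head at 1, tape 0001.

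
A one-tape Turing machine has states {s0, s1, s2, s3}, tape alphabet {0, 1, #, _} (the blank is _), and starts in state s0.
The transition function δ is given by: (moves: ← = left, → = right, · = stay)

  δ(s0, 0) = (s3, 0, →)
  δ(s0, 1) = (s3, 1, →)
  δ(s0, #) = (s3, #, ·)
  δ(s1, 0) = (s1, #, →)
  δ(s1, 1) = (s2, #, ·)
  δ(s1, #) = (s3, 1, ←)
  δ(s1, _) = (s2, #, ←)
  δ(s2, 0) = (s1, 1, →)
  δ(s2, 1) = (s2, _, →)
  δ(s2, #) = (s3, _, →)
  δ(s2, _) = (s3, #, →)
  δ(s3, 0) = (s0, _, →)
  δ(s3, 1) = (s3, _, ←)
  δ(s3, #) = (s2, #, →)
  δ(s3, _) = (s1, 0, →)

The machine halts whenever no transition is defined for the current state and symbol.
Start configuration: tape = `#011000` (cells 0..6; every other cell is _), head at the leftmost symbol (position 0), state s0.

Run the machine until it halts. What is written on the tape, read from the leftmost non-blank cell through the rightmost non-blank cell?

s0 | [#]011000_   read # → write #, move ·, go to s3
s3 | [#]011000_   read # → write #, move →, go to s2
s2 | #[0]11000_   read 0 → write 1, move →, go to s1
s1 | #1[1]1000_   read 1 → write #, move ·, go to s2
s2 | #1[#]1000_   read # → write _, move →, go to s3
s3 | #1_[1]000_   read 1 → write _, move ←, go to s3
s3 | #1[_]_000_   read _ → write 0, move →, go to s1
s1 | #10[_]000_   read _ → write #, move ←, go to s2
s2 | #1[0]#000_   read 0 → write 1, move →, go to s1
s1 | #11[#]000_   read # → write 1, move ←, go to s3
s3 | #1[1]1000_   read 1 → write _, move ←, go to s3
s3 | #[1]_1000_   read 1 → write _, move ←, go to s3
s3 | [#]__1000_   read # → write #, move →, go to s2
s2 | #[_]_1000_   read _ → write #, move →, go to s3
s3 | ##[_]1000_   read _ → write 0, move →, go to s1
s1 | ##0[1]000_   read 1 → write #, move ·, go to s2
s2 | ##0[#]000_   read # → write _, move →, go to s3
s3 | ##0_[0]00_   read 0 → write _, move →, go to s0
s0 | ##0__[0]0_   read 0 → write 0, move →, go to s3
s3 | ##0__0[0]_   read 0 → write _, move →, go to s0
s0 | ##0__0_[_]
The non-blank tape span at halt is ##0__0.

##0__0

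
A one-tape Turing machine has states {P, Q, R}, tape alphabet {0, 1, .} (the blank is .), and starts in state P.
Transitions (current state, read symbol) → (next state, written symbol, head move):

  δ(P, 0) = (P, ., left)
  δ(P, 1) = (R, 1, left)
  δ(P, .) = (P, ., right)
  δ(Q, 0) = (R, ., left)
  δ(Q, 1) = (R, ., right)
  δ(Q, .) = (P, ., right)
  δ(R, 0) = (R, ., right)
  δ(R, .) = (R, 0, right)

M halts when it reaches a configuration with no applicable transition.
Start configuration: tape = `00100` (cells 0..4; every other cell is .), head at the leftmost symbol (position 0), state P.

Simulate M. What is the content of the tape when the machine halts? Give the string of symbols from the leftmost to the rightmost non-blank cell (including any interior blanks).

P | .[0]0100   read 0 → write ., move left, go to P
P | [.].0100   read . → write ., move right, go to P
P | .[.]0100   read . → write ., move right, go to P
P | ..[0]100   read 0 → write ., move left, go to P
P | .[.].100   read . → write ., move right, go to P
P | ..[.]100   read . → write ., move right, go to P
P | ...[1]00   read 1 → write 1, move left, go to R
R | ..[.]100   read . → write 0, move right, go to R
R | ..0[1]00
The non-blank tape span at halt is 0100.

0100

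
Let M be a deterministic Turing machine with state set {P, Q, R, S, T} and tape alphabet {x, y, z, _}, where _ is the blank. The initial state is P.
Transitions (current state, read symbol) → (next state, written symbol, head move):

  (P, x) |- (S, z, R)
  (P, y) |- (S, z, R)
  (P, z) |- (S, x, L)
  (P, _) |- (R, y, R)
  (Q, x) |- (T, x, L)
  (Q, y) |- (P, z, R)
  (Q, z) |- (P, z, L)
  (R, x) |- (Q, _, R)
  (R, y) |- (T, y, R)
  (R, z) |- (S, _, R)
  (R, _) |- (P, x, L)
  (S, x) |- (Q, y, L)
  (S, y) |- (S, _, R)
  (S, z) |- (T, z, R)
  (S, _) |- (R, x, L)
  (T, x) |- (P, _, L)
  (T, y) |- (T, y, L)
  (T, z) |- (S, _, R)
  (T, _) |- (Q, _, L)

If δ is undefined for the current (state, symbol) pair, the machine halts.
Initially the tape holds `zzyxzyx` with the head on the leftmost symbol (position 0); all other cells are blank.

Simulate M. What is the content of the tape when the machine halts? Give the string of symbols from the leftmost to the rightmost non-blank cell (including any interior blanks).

zzyy__yzyx

state=P head=0 tape=___[z]zyxzyx   (P,z)→(S,x,L)
state=S head=-1 tape=__[_]xzyxzyx   (S,_)→(R,x,L)
state=R head=-2 tape=_[_]xxzyxzyx   (R,_)→(P,x,L)
state=P head=-3 tape=[_]xxxzyxzyx   (P,_)→(R,y,R)
state=R head=-2 tape=y[x]xxzyxzyx   (R,x)→(Q,_,R)
state=Q head=-1 tape=y_[x]xzyxzyx   (Q,x)→(T,x,L)
state=T head=-2 tape=y[_]xxzyxzyx   (T,_)→(Q,_,L)
state=Q head=-3 tape=[y]_xxzyxzyx   (Q,y)→(P,z,R)
state=P head=-2 tape=z[_]xxzyxzyx   (P,_)→(R,y,R)
state=R head=-1 tape=zy[x]xzyxzyx   (R,x)→(Q,_,R)
state=Q head=0 tape=zy_[x]zyxzyx   (Q,x)→(T,x,L)
state=T head=-1 tape=zy[_]xzyxzyx   (T,_)→(Q,_,L)
state=Q head=-2 tape=z[y]_xzyxzyx   (Q,y)→(P,z,R)
state=P head=-1 tape=zz[_]xzyxzyx   (P,_)→(R,y,R)
state=R head=0 tape=zzy[x]zyxzyx   (R,x)→(Q,_,R)
state=Q head=1 tape=zzy_[z]yxzyx   (Q,z)→(P,z,L)
state=P head=0 tape=zzy[_]zyxzyx   (P,_)→(R,y,R)
state=R head=1 tape=zzyy[z]yxzyx   (R,z)→(S,_,R)
state=S head=2 tape=zzyy_[y]xzyx   (S,y)→(S,_,R)
state=S head=3 tape=zzyy__[x]zyx   (S,x)→(Q,y,L)
state=Q head=2 tape=zzyy_[_]yzyx
The non-blank tape span at halt is zzyy__yzyx.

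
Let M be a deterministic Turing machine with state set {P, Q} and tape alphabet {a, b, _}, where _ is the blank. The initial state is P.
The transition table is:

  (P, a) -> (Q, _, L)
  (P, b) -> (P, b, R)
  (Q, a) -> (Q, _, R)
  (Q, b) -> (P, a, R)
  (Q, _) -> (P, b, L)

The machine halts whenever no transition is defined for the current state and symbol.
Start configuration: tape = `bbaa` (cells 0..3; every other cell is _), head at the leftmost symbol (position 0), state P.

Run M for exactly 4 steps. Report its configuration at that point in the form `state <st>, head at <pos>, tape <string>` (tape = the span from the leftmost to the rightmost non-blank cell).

state P, head at 2, tape ba_a

state=P head=0 tape=[b]baa   (P,b)→(P,b,R)
state=P head=1 tape=b[b]aa   (P,b)→(P,b,R)
state=P head=2 tape=bb[a]a   (P,a)→(Q,_,L)
state=Q head=1 tape=b[b]_a   (Q,b)→(P,a,R)
state=P head=2 tape=ba[_]a
After 4 steps: state P, head at 2, tape ba_a.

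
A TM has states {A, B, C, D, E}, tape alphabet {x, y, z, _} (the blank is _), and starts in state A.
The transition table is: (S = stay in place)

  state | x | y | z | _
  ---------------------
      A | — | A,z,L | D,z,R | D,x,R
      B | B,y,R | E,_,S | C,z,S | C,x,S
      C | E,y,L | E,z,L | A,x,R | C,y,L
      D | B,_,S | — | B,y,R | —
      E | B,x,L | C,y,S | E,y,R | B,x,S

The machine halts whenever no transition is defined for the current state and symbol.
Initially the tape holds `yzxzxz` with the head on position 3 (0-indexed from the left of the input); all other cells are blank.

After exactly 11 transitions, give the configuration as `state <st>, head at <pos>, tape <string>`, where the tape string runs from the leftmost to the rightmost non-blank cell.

state C, head at 1, tape yzxzzz

A | yzx[z]xz   read z → write z, move R, go to D
D | yzxz[x]z   read x → write _, move S, go to B
B | yzxz[_]z   read _ → write x, move S, go to C
C | yzxz[x]z   read x → write y, move L, go to E
E | yzx[z]yz   read z → write y, move R, go to E
E | yzxy[y]z   read y → write y, move S, go to C
C | yzxy[y]z   read y → write z, move L, go to E
E | yzx[y]zz   read y → write y, move S, go to C
C | yzx[y]zz   read y → write z, move L, go to E
E | yz[x]zzz   read x → write x, move L, go to B
B | y[z]xzzz   read z → write z, move S, go to C
C | y[z]xzzz
After 11 steps: state C, head at 1, tape yzxzzz.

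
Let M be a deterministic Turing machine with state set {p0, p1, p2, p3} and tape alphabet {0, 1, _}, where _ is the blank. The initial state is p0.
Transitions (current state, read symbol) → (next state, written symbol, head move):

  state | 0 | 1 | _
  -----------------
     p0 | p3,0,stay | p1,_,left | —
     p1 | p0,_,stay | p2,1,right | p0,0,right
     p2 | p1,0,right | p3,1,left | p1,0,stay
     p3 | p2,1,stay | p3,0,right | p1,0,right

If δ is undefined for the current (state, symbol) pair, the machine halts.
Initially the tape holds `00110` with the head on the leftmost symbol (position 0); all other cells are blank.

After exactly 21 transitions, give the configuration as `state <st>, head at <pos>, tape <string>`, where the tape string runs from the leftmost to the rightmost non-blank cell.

state=p0 head=0 tape=_[0]0110   (p0,0)→(p3,0,stay)
state=p3 head=0 tape=_[0]0110   (p3,0)→(p2,1,stay)
state=p2 head=0 tape=_[1]0110   (p2,1)→(p3,1,left)
state=p3 head=-1 tape=[_]10110   (p3,_)→(p1,0,right)
state=p1 head=0 tape=0[1]0110   (p1,1)→(p2,1,right)
state=p2 head=1 tape=01[0]110   (p2,0)→(p1,0,right)
state=p1 head=2 tape=010[1]10   (p1,1)→(p2,1,right)
state=p2 head=3 tape=0101[1]0   (p2,1)→(p3,1,left)
state=p3 head=2 tape=010[1]10   (p3,1)→(p3,0,right)
state=p3 head=3 tape=0100[1]0   (p3,1)→(p3,0,right)
state=p3 head=4 tape=01000[0]   (p3,0)→(p2,1,stay)
state=p2 head=4 tape=01000[1]   (p2,1)→(p3,1,left)
state=p3 head=3 tape=0100[0]1   (p3,0)→(p2,1,stay)
state=p2 head=3 tape=0100[1]1   (p2,1)→(p3,1,left)
state=p3 head=2 tape=010[0]11   (p3,0)→(p2,1,stay)
state=p2 head=2 tape=010[1]11   (p2,1)→(p3,1,left)
state=p3 head=1 tape=01[0]111   (p3,0)→(p2,1,stay)
state=p2 head=1 tape=01[1]111   (p2,1)→(p3,1,left)
state=p3 head=0 tape=0[1]1111   (p3,1)→(p3,0,right)
state=p3 head=1 tape=00[1]111   (p3,1)→(p3,0,right)
state=p3 head=2 tape=000[1]11   (p3,1)→(p3,0,right)
state=p3 head=3 tape=0000[1]1
After 21 steps: state p3, head at 3, tape 000011.

state p3, head at 3, tape 000011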